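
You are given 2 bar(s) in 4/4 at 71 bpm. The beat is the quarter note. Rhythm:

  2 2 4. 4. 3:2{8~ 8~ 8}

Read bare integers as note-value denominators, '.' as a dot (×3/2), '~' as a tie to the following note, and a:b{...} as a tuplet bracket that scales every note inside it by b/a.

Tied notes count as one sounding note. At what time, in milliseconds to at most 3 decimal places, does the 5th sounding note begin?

note 5 onset = 7b = 5915.493ms

1. 0.0ms @ 0 + 1690.141ms (2)
2. 1690.141ms @ 2 + 1690.141ms (2)
3. 3380.282ms @ 4 + 1267.606ms (3/2)
4. 4647.887ms @ 11/2 + 1267.606ms (3/2)
5. 5915.493ms @ 7 + 845.07ms (1)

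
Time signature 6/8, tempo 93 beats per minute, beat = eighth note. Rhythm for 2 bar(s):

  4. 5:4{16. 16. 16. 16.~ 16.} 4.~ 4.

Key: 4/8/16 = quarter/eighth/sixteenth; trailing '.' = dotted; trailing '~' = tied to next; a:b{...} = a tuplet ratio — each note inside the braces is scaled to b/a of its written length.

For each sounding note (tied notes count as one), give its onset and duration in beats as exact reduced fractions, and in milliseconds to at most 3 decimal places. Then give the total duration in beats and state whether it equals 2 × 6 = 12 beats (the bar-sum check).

1) 0.0ms=0b +1935.484ms=3b
2) 1935.484ms=3b +387.097ms=3/5b
3) 2322.581ms=18/5b +387.097ms=3/5b
4) 2709.677ms=21/5b +387.097ms=3/5b
5) 3096.774ms=24/5b +774.194ms=6/5b
6) 3870.968ms=6b +3870.968ms=6b
Σ=12b of 12 (93bpm 6/8) — PASS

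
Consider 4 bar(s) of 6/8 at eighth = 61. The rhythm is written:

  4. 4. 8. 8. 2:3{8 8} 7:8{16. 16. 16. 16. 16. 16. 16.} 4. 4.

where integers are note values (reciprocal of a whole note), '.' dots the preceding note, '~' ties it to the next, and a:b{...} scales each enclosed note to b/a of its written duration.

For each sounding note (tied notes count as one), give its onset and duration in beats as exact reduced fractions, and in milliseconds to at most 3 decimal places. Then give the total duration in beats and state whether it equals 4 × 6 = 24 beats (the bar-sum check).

1) 0.0ms=0b +2950.82ms=3b
2) 2950.82ms=3b +2950.82ms=3b
3) 5901.639ms=6b +1475.41ms=3/2b
4) 7377.049ms=15/2b +1475.41ms=3/2b
5) 8852.459ms=9b +1475.41ms=3/2b
6) 10327.869ms=21/2b +1475.41ms=3/2b
7) 11803.279ms=12b +843.091ms=6/7b
8) 12646.37ms=90/7b +843.091ms=6/7b
9) 13489.461ms=96/7b +843.091ms=6/7b
10) 14332.553ms=102/7b +843.091ms=6/7b
11) 15175.644ms=108/7b +843.091ms=6/7b
12) 16018.735ms=114/7b +843.091ms=6/7b
13) 16861.827ms=120/7b +843.091ms=6/7b
14) 17704.918ms=18b +2950.82ms=3b
15) 20655.738ms=21b +2950.82ms=3b
Σ=24b of 24 (61bpm 6/8) — PASS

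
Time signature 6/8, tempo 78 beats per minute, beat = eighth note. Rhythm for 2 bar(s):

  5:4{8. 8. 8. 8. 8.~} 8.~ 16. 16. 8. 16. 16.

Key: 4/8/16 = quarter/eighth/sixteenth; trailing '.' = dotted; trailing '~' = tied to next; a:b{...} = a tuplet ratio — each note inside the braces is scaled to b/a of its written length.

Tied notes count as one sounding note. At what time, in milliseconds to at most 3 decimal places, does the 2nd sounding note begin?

note 2 onset = 6/5b = 923.077ms

1. 0.0ms @ 0 + 923.077ms (6/5)
2. 923.077ms @ 6/5 + 923.077ms (6/5)
3. 1846.154ms @ 12/5 + 923.077ms (6/5)
4. 2769.231ms @ 18/5 + 923.077ms (6/5)
5. 3692.308ms @ 24/5 + 2653.846ms (69/20)
6. 6346.154ms @ 33/4 + 576.923ms (3/4)
7. 6923.077ms @ 9 + 1153.846ms (3/2)
8. 8076.923ms @ 21/2 + 576.923ms (3/4)
9. 8653.846ms @ 45/4 + 576.923ms (3/4)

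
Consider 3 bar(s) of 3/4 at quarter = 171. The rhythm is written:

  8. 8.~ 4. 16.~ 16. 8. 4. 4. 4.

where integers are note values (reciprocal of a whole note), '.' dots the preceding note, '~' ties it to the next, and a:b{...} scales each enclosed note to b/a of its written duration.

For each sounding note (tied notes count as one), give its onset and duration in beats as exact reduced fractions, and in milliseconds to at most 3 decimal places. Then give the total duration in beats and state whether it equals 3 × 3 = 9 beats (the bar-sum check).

1) 0.0ms=0b +263.158ms=3/4b
2) 263.158ms=3/4b +789.474ms=9/4b
3) 1052.632ms=3b +263.158ms=3/4b
4) 1315.789ms=15/4b +263.158ms=3/4b
5) 1578.947ms=9/2b +526.316ms=3/2b
6) 2105.263ms=6b +526.316ms=3/2b
7) 2631.579ms=15/2b +526.316ms=3/2b
Σ=9b of 9 (171bpm 3/4) — PASS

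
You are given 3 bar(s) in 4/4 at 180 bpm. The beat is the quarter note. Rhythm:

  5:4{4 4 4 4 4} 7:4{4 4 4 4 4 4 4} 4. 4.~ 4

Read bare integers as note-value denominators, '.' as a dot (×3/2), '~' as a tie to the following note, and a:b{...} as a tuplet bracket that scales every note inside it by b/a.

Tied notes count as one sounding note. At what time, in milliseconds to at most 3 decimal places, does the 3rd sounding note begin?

1. 0.0ms @ 0 + 266.667ms (4/5)
2. 266.667ms @ 4/5 + 266.667ms (4/5)
3. 533.333ms @ 8/5 + 266.667ms (4/5)
4. 800.0ms @ 12/5 + 266.667ms (4/5)
5. 1066.667ms @ 16/5 + 266.667ms (4/5)
6. 1333.333ms @ 4 + 190.476ms (4/7)
7. 1523.81ms @ 32/7 + 190.476ms (4/7)
8. 1714.286ms @ 36/7 + 190.476ms (4/7)
9. 1904.762ms @ 40/7 + 190.476ms (4/7)
10. 2095.238ms @ 44/7 + 190.476ms (4/7)
11. 2285.714ms @ 48/7 + 190.476ms (4/7)
12. 2476.19ms @ 52/7 + 190.476ms (4/7)
13. 2666.667ms @ 8 + 500.0ms (3/2)
14. 3166.667ms @ 19/2 + 833.333ms (5/2)

note 3 onset = 8/5b = 533.333ms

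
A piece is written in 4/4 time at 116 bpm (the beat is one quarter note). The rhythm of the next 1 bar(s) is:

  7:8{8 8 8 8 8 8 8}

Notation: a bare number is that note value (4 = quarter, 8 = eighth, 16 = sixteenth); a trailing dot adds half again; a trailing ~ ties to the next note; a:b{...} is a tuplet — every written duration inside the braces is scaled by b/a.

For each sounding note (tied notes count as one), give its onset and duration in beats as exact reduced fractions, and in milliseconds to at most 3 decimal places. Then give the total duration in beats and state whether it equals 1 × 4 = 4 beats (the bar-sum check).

1) 0.0ms=0b +295.567ms=4/7b
2) 295.567ms=4/7b +295.567ms=4/7b
3) 591.133ms=8/7b +295.567ms=4/7b
4) 886.7ms=12/7b +295.567ms=4/7b
5) 1182.266ms=16/7b +295.567ms=4/7b
6) 1477.833ms=20/7b +295.567ms=4/7b
7) 1773.399ms=24/7b +295.567ms=4/7b
Σ=4b of 4 (116bpm 4/4) — PASS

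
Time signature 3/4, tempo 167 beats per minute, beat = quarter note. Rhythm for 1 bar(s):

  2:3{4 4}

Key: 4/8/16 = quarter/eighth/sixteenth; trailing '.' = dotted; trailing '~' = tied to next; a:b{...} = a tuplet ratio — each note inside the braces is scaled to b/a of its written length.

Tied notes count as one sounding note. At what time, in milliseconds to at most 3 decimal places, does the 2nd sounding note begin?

1. 0.0ms @ 0 + 538.922ms (3/2)
2. 538.922ms @ 3/2 + 538.922ms (3/2)

note 2 onset = 3/2b = 538.922ms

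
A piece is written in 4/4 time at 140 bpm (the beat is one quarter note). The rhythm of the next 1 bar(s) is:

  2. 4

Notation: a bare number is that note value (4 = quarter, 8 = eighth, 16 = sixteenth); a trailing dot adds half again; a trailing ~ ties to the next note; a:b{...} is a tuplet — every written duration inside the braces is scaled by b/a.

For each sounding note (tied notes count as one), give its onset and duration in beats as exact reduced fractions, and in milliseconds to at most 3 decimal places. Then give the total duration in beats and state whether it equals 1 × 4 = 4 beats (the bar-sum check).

1) 0.0ms=0b +1285.714ms=3b
2) 1285.714ms=3b +428.571ms=1b
Σ=4b of 4 (140bpm 4/4) — PASS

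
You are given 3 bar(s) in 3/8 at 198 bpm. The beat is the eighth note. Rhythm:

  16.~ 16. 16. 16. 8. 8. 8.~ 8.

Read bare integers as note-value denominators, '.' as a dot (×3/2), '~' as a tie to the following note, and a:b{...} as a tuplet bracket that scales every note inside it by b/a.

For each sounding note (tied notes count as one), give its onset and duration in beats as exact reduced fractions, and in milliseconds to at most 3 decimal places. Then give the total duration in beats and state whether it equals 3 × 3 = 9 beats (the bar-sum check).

1) 0.0ms=0b +454.545ms=3/2b
2) 454.545ms=3/2b +227.273ms=3/4b
3) 681.818ms=9/4b +227.273ms=3/4b
4) 909.091ms=3b +454.545ms=3/2b
5) 1363.636ms=9/2b +454.545ms=3/2b
6) 1818.182ms=6b +909.091ms=3b
Σ=9b of 9 (198bpm 3/8) — PASS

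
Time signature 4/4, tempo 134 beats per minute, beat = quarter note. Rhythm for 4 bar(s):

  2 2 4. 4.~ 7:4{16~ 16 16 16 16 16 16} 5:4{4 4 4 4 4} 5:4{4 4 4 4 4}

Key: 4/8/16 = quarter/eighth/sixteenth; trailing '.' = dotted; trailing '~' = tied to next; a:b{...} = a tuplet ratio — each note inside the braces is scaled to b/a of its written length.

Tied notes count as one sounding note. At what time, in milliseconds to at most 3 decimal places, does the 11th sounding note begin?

note 11 onset = 44/5b = 3940.299ms

1. 0.0ms @ 0 + 895.522ms (2)
2. 895.522ms @ 2 + 895.522ms (2)
3. 1791.045ms @ 4 + 671.642ms (3/2)
4. 2462.687ms @ 11/2 + 799.574ms (25/14)
5. 3262.26ms @ 51/7 + 63.966ms (1/7)
6. 3326.226ms @ 52/7 + 63.966ms (1/7)
7. 3390.192ms @ 53/7 + 63.966ms (1/7)
8. 3454.158ms @ 54/7 + 63.966ms (1/7)
9. 3518.124ms @ 55/7 + 63.966ms (1/7)
10. 3582.09ms @ 8 + 358.209ms (4/5)
11. 3940.299ms @ 44/5 + 358.209ms (4/5)
12. 4298.507ms @ 48/5 + 358.209ms (4/5)
13. 4656.716ms @ 52/5 + 358.209ms (4/5)
14. 5014.925ms @ 56/5 + 358.209ms (4/5)
15. 5373.134ms @ 12 + 358.209ms (4/5)
16. 5731.343ms @ 64/5 + 358.209ms (4/5)
17. 6089.552ms @ 68/5 + 358.209ms (4/5)
18. 6447.761ms @ 72/5 + 358.209ms (4/5)
19. 6805.97ms @ 76/5 + 358.209ms (4/5)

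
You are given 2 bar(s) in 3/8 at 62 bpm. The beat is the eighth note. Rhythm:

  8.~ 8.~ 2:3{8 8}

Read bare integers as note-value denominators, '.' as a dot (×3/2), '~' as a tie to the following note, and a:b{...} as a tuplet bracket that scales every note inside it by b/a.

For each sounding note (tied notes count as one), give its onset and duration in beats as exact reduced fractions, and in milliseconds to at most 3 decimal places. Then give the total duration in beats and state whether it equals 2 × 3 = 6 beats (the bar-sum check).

1) 0.0ms=0b +4354.839ms=9/2b
2) 4354.839ms=9/2b +1451.613ms=3/2b
Σ=6b of 6 (62bpm 3/8) — PASS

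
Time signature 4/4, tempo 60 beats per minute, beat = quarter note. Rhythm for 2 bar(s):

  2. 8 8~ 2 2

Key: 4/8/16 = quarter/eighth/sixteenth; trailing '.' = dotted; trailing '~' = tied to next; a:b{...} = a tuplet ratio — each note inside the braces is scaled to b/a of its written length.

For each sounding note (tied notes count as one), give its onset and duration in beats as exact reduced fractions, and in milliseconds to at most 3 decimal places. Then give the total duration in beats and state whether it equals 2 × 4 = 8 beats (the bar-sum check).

1) 0.0ms=0b +3000.0ms=3b
2) 3000.0ms=3b +500.0ms=1/2b
3) 3500.0ms=7/2b +2500.0ms=5/2b
4) 6000.0ms=6b +2000.0ms=2b
Σ=8b of 8 (60bpm 4/4) — PASS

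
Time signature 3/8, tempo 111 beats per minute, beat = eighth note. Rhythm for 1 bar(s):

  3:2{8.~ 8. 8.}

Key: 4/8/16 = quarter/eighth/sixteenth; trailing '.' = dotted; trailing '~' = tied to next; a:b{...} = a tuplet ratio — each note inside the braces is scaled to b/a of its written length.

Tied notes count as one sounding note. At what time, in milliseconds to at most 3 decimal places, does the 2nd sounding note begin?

1. 0.0ms @ 0 + 1081.081ms (2)
2. 1081.081ms @ 2 + 540.541ms (1)

note 2 onset = 2b = 1081.081ms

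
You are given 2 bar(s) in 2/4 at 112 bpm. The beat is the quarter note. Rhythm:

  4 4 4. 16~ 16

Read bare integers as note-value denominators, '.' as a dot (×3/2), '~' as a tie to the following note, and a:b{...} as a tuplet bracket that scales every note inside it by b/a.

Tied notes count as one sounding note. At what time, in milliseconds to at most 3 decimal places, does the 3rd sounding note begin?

note 3 onset = 2b = 1071.429ms

1. 0.0ms @ 0 + 535.714ms (1)
2. 535.714ms @ 1 + 535.714ms (1)
3. 1071.429ms @ 2 + 803.571ms (3/2)
4. 1875.0ms @ 7/2 + 267.857ms (1/2)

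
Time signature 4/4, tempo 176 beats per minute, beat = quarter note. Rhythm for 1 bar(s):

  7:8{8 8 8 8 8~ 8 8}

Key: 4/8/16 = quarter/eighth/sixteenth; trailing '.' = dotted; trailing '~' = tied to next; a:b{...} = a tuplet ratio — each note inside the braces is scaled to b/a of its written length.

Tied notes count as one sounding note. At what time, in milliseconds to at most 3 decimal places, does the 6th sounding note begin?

1. 0.0ms @ 0 + 194.805ms (4/7)
2. 194.805ms @ 4/7 + 194.805ms (4/7)
3. 389.61ms @ 8/7 + 194.805ms (4/7)
4. 584.416ms @ 12/7 + 194.805ms (4/7)
5. 779.221ms @ 16/7 + 389.61ms (8/7)
6. 1168.831ms @ 24/7 + 194.805ms (4/7)

note 6 onset = 24/7b = 1168.831ms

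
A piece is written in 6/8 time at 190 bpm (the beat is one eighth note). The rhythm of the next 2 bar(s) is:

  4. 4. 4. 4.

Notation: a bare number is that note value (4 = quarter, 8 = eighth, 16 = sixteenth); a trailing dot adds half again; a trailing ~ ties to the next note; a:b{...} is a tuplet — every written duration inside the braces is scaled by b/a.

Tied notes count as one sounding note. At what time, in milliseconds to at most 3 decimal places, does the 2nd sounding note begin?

note 2 onset = 3b = 947.368ms

1. 0.0ms @ 0 + 947.368ms (3)
2. 947.368ms @ 3 + 947.368ms (3)
3. 1894.737ms @ 6 + 947.368ms (3)
4. 2842.105ms @ 9 + 947.368ms (3)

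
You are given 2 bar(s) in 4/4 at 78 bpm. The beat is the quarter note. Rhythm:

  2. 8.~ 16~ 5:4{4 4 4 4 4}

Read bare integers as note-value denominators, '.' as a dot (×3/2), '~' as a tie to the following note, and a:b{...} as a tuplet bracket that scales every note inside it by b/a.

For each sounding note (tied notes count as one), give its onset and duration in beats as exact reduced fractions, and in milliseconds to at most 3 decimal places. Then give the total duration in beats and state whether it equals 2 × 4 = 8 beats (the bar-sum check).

1) 0.0ms=0b +2307.692ms=3b
2) 2307.692ms=3b +1384.615ms=9/5b
3) 3692.308ms=24/5b +615.385ms=4/5b
4) 4307.692ms=28/5b +615.385ms=4/5b
5) 4923.077ms=32/5b +615.385ms=4/5b
6) 5538.462ms=36/5b +615.385ms=4/5b
Σ=8b of 8 (78bpm 4/4) — PASS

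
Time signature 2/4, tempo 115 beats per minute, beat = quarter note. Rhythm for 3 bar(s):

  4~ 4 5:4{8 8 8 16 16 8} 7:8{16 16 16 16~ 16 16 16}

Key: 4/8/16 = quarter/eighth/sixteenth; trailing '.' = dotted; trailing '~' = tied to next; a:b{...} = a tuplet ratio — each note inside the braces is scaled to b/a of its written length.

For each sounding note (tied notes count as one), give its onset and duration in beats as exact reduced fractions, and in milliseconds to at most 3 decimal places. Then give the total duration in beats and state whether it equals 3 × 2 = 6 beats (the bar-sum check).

1) 0.0ms=0b +1043.478ms=2b
2) 1043.478ms=2b +208.696ms=2/5b
3) 1252.174ms=12/5b +208.696ms=2/5b
4) 1460.87ms=14/5b +208.696ms=2/5b
5) 1669.565ms=16/5b +104.348ms=1/5b
6) 1773.913ms=17/5b +104.348ms=1/5b
7) 1878.261ms=18/5b +208.696ms=2/5b
8) 2086.957ms=4b +149.068ms=2/7b
9) 2236.025ms=30/7b +149.068ms=2/7b
10) 2385.093ms=32/7b +149.068ms=2/7b
11) 2534.161ms=34/7b +298.137ms=4/7b
12) 2832.298ms=38/7b +149.068ms=2/7b
13) 2981.366ms=40/7b +149.068ms=2/7b
Σ=6b of 6 (115bpm 2/4) — PASS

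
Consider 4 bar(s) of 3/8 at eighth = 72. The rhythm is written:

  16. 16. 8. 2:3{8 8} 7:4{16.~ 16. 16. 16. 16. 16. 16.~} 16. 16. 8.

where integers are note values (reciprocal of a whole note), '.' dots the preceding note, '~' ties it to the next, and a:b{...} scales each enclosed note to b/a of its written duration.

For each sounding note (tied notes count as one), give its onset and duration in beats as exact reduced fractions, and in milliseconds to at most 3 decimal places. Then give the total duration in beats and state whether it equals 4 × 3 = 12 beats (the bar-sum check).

1) 0.0ms=0b +625.0ms=3/4b
2) 625.0ms=3/4b +625.0ms=3/4b
3) 1250.0ms=3/2b +1250.0ms=3/2b
4) 2500.0ms=3b +1250.0ms=3/2b
5) 3750.0ms=9/2b +1250.0ms=3/2b
6) 5000.0ms=6b +714.286ms=6/7b
7) 5714.286ms=48/7b +357.143ms=3/7b
8) 6071.429ms=51/7b +357.143ms=3/7b
9) 6428.571ms=54/7b +357.143ms=3/7b
10) 6785.714ms=57/7b +357.143ms=3/7b
11) 7142.857ms=60/7b +982.143ms=33/28b
12) 8125.0ms=39/4b +625.0ms=3/4b
13) 8750.0ms=21/2b +1250.0ms=3/2b
Σ=12b of 12 (72bpm 3/8) — PASS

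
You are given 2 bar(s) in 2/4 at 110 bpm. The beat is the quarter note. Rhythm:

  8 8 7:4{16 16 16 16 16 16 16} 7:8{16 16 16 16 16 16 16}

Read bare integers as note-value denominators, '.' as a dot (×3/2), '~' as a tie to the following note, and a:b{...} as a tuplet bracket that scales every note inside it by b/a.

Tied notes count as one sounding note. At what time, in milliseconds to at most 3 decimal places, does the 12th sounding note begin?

1. 0.0ms @ 0 + 272.727ms (1/2)
2. 272.727ms @ 1/2 + 272.727ms (1/2)
3. 545.455ms @ 1 + 77.922ms (1/7)
4. 623.377ms @ 8/7 + 77.922ms (1/7)
5. 701.299ms @ 9/7 + 77.922ms (1/7)
6. 779.221ms @ 10/7 + 77.922ms (1/7)
7. 857.143ms @ 11/7 + 77.922ms (1/7)
8. 935.065ms @ 12/7 + 77.922ms (1/7)
9. 1012.987ms @ 13/7 + 77.922ms (1/7)
10. 1090.909ms @ 2 + 155.844ms (2/7)
11. 1246.753ms @ 16/7 + 155.844ms (2/7)
12. 1402.597ms @ 18/7 + 155.844ms (2/7)
13. 1558.442ms @ 20/7 + 155.844ms (2/7)
14. 1714.286ms @ 22/7 + 155.844ms (2/7)
15. 1870.13ms @ 24/7 + 155.844ms (2/7)
16. 2025.974ms @ 26/7 + 155.844ms (2/7)

note 12 onset = 18/7b = 1402.597ms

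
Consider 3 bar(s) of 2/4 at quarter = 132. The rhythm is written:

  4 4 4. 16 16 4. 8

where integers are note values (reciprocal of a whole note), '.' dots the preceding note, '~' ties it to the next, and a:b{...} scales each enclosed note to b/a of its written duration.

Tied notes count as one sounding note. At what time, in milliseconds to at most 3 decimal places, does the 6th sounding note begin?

1. 0.0ms @ 0 + 454.545ms (1)
2. 454.545ms @ 1 + 454.545ms (1)
3. 909.091ms @ 2 + 681.818ms (3/2)
4. 1590.909ms @ 7/2 + 113.636ms (1/4)
5. 1704.545ms @ 15/4 + 113.636ms (1/4)
6. 1818.182ms @ 4 + 681.818ms (3/2)
7. 2500.0ms @ 11/2 + 227.273ms (1/2)

note 6 onset = 4b = 1818.182ms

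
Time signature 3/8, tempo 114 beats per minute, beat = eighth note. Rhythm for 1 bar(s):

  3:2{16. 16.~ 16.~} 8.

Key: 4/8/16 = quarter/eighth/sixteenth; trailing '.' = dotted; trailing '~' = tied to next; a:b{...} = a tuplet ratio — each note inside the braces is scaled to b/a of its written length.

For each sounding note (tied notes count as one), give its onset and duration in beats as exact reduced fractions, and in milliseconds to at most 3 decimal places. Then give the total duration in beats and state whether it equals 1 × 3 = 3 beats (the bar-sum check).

1) 0.0ms=0b +263.158ms=1/2b
2) 263.158ms=1/2b +1315.789ms=5/2b
Σ=3b of 3 (114bpm 3/8) — PASS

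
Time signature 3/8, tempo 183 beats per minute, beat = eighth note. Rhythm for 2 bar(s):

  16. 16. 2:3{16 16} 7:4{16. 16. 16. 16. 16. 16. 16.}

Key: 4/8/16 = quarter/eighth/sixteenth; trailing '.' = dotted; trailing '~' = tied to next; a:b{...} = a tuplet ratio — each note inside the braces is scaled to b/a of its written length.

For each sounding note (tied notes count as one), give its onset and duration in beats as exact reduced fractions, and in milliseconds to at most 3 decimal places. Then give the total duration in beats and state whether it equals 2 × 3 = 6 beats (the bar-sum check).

1) 0.0ms=0b +245.902ms=3/4b
2) 245.902ms=3/4b +245.902ms=3/4b
3) 491.803ms=3/2b +245.902ms=3/4b
4) 737.705ms=9/4b +245.902ms=3/4b
5) 983.607ms=3b +140.515ms=3/7b
6) 1124.122ms=24/7b +140.515ms=3/7b
7) 1264.637ms=27/7b +140.515ms=3/7b
8) 1405.152ms=30/7b +140.515ms=3/7b
9) 1545.667ms=33/7b +140.515ms=3/7b
10) 1686.183ms=36/7b +140.515ms=3/7b
11) 1826.698ms=39/7b +140.515ms=3/7b
Σ=6b of 6 (183bpm 3/8) — PASS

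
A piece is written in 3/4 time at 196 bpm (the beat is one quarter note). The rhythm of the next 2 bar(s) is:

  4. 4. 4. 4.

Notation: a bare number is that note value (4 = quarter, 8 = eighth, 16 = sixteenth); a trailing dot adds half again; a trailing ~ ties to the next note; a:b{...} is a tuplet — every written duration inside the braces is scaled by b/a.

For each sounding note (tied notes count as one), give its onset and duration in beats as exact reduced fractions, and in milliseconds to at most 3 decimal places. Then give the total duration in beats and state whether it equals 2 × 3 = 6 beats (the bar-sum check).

1) 0.0ms=0b +459.184ms=3/2b
2) 459.184ms=3/2b +459.184ms=3/2b
3) 918.367ms=3b +459.184ms=3/2b
4) 1377.551ms=9/2b +459.184ms=3/2b
Σ=6b of 6 (196bpm 3/4) — PASS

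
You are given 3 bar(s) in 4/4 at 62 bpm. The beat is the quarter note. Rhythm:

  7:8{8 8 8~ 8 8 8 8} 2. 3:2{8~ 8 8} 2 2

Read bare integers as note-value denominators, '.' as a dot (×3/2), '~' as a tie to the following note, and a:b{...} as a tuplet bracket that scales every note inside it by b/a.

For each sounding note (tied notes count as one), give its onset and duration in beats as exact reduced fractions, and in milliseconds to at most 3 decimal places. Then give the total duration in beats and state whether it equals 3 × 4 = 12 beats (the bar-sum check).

1) 0.0ms=0b +552.995ms=4/7b
2) 552.995ms=4/7b +552.995ms=4/7b
3) 1105.991ms=8/7b +1105.991ms=8/7b
4) 2211.982ms=16/7b +552.995ms=4/7b
5) 2764.977ms=20/7b +552.995ms=4/7b
6) 3317.972ms=24/7b +552.995ms=4/7b
7) 3870.968ms=4b +2903.226ms=3b
8) 6774.194ms=7b +645.161ms=2/3b
9) 7419.355ms=23/3b +322.581ms=1/3b
10) 7741.935ms=8b +1935.484ms=2b
11) 9677.419ms=10b +1935.484ms=2b
Σ=12b of 12 (62bpm 4/4) — PASS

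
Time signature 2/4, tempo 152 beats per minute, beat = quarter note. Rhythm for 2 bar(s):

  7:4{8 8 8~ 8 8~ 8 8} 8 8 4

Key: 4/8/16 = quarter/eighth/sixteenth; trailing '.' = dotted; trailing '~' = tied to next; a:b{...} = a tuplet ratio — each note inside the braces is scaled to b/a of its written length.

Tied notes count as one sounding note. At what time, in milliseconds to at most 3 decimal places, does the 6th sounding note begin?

note 6 onset = 2b = 789.474ms

1. 0.0ms @ 0 + 112.782ms (2/7)
2. 112.782ms @ 2/7 + 112.782ms (2/7)
3. 225.564ms @ 4/7 + 225.564ms (4/7)
4. 451.128ms @ 8/7 + 225.564ms (4/7)
5. 676.692ms @ 12/7 + 112.782ms (2/7)
6. 789.474ms @ 2 + 197.368ms (1/2)
7. 986.842ms @ 5/2 + 197.368ms (1/2)
8. 1184.211ms @ 3 + 394.737ms (1)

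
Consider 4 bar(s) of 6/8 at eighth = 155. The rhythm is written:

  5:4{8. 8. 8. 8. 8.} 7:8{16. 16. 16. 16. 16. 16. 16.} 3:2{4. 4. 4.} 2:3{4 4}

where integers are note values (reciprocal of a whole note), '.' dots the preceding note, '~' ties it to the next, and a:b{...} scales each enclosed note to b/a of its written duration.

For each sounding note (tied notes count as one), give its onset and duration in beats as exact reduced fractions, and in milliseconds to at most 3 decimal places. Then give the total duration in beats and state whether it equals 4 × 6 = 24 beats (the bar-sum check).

1) 0.0ms=0b +464.516ms=6/5b
2) 464.516ms=6/5b +464.516ms=6/5b
3) 929.032ms=12/5b +464.516ms=6/5b
4) 1393.548ms=18/5b +464.516ms=6/5b
5) 1858.065ms=24/5b +464.516ms=6/5b
6) 2322.581ms=6b +331.797ms=6/7b
7) 2654.378ms=48/7b +331.797ms=6/7b
8) 2986.175ms=54/7b +331.797ms=6/7b
9) 3317.972ms=60/7b +331.797ms=6/7b
10) 3649.77ms=66/7b +331.797ms=6/7b
11) 3981.567ms=72/7b +331.797ms=6/7b
12) 4313.364ms=78/7b +331.797ms=6/7b
13) 4645.161ms=12b +774.194ms=2b
14) 5419.355ms=14b +774.194ms=2b
15) 6193.548ms=16b +774.194ms=2b
16) 6967.742ms=18b +1161.29ms=3b
17) 8129.032ms=21b +1161.29ms=3b
Σ=24b of 24 (155bpm 6/8) — PASS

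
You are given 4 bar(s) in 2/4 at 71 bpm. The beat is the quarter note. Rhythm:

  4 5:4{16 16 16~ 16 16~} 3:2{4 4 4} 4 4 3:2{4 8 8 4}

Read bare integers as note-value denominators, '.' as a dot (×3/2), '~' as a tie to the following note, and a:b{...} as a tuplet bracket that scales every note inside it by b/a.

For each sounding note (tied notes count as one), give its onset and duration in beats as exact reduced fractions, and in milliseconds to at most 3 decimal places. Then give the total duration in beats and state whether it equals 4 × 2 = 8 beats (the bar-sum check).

1) 0.0ms=0b +845.07ms=1b
2) 845.07ms=1b +169.014ms=1/5b
3) 1014.085ms=6/5b +169.014ms=1/5b
4) 1183.099ms=7/5b +338.028ms=2/5b
5) 1521.127ms=9/5b +732.394ms=13/15b
6) 2253.521ms=8/3b +563.38ms=2/3b
7) 2816.901ms=10/3b +563.38ms=2/3b
8) 3380.282ms=4b +845.07ms=1b
9) 4225.352ms=5b +845.07ms=1b
10) 5070.423ms=6b +563.38ms=2/3b
11) 5633.803ms=20/3b +281.69ms=1/3b
12) 5915.493ms=7b +281.69ms=1/3b
13) 6197.183ms=22/3b +563.38ms=2/3b
Σ=8b of 8 (71bpm 2/4) — PASS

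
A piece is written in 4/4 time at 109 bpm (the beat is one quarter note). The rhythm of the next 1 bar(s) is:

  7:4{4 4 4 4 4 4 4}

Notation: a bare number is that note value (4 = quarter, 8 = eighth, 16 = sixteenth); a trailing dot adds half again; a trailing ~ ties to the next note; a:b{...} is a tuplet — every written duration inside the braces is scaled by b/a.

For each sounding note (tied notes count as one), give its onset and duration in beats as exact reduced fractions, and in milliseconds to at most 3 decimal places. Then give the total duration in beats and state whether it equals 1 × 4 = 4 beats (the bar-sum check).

1) 0.0ms=0b +314.548ms=4/7b
2) 314.548ms=4/7b +314.548ms=4/7b
3) 629.096ms=8/7b +314.548ms=4/7b
4) 943.644ms=12/7b +314.548ms=4/7b
5) 1258.191ms=16/7b +314.548ms=4/7b
6) 1572.739ms=20/7b +314.548ms=4/7b
7) 1887.287ms=24/7b +314.548ms=4/7b
Σ=4b of 4 (109bpm 4/4) — PASS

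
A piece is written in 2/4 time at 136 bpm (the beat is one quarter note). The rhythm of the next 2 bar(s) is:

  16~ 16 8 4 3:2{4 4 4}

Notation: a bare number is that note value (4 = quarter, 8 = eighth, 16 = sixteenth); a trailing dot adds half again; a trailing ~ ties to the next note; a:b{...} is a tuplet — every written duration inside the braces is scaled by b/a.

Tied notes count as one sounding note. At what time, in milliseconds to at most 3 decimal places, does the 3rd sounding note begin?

note 3 onset = 1b = 441.176ms

1. 0.0ms @ 0 + 220.588ms (1/2)
2. 220.588ms @ 1/2 + 220.588ms (1/2)
3. 441.176ms @ 1 + 441.176ms (1)
4. 882.353ms @ 2 + 294.118ms (2/3)
5. 1176.471ms @ 8/3 + 294.118ms (2/3)
6. 1470.588ms @ 10/3 + 294.118ms (2/3)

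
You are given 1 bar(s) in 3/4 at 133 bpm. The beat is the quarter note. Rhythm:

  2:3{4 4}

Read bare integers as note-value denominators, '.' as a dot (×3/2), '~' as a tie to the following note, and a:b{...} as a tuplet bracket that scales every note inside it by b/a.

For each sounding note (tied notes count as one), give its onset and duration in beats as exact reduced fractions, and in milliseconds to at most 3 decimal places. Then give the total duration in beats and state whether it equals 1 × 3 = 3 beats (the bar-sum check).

1) 0.0ms=0b +676.692ms=3/2b
2) 676.692ms=3/2b +676.692ms=3/2b
Σ=3b of 3 (133bpm 3/4) — PASS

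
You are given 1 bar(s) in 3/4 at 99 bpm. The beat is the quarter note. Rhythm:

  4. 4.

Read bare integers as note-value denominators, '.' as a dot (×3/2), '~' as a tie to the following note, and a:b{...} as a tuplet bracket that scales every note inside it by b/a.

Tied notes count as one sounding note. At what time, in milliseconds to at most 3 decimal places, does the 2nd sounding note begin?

note 2 onset = 3/2b = 909.091ms

1. 0.0ms @ 0 + 909.091ms (3/2)
2. 909.091ms @ 3/2 + 909.091ms (3/2)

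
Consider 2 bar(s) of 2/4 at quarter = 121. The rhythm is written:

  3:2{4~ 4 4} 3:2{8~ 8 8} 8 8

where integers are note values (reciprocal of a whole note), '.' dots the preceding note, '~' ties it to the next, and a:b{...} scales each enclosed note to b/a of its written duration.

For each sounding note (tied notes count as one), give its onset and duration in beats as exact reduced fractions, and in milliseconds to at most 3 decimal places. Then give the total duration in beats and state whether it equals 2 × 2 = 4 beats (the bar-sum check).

1) 0.0ms=0b +661.157ms=4/3b
2) 661.157ms=4/3b +330.579ms=2/3b
3) 991.736ms=2b +330.579ms=2/3b
4) 1322.314ms=8/3b +165.289ms=1/3b
5) 1487.603ms=3b +247.934ms=1/2b
6) 1735.537ms=7/2b +247.934ms=1/2b
Σ=4b of 4 (121bpm 2/4) — PASS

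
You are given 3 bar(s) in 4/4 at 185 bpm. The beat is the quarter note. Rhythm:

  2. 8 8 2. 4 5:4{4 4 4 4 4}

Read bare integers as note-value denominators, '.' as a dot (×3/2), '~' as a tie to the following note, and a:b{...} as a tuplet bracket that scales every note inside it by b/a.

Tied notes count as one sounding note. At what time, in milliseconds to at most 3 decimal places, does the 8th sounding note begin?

1. 0.0ms @ 0 + 972.973ms (3)
2. 972.973ms @ 3 + 162.162ms (1/2)
3. 1135.135ms @ 7/2 + 162.162ms (1/2)
4. 1297.297ms @ 4 + 972.973ms (3)
5. 2270.27ms @ 7 + 324.324ms (1)
6. 2594.595ms @ 8 + 259.459ms (4/5)
7. 2854.054ms @ 44/5 + 259.459ms (4/5)
8. 3113.514ms @ 48/5 + 259.459ms (4/5)
9. 3372.973ms @ 52/5 + 259.459ms (4/5)
10. 3632.432ms @ 56/5 + 259.459ms (4/5)

note 8 onset = 48/5b = 3113.514ms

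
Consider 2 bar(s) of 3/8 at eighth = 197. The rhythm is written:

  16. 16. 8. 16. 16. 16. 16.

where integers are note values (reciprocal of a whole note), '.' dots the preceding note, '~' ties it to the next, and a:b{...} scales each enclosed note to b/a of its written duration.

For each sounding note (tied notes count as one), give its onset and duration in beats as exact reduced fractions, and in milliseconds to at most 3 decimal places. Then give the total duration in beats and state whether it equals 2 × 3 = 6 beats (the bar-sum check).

1) 0.0ms=0b +228.426ms=3/4b
2) 228.426ms=3/4b +228.426ms=3/4b
3) 456.853ms=3/2b +456.853ms=3/2b
4) 913.706ms=3b +228.426ms=3/4b
5) 1142.132ms=15/4b +228.426ms=3/4b
6) 1370.558ms=9/2b +228.426ms=3/4b
7) 1598.985ms=21/4b +228.426ms=3/4b
Σ=6b of 6 (197bpm 3/8) — PASS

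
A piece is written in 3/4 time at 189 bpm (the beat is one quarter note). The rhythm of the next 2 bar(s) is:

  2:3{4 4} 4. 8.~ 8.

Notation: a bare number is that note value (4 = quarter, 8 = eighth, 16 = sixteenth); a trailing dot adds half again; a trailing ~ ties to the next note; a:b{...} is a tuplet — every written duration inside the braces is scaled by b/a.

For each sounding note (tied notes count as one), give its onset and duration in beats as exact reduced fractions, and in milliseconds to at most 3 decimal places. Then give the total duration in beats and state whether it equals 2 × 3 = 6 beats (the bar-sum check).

1) 0.0ms=0b +476.19ms=3/2b
2) 476.19ms=3/2b +476.19ms=3/2b
3) 952.381ms=3b +476.19ms=3/2b
4) 1428.571ms=9/2b +476.19ms=3/2b
Σ=6b of 6 (189bpm 3/4) — PASS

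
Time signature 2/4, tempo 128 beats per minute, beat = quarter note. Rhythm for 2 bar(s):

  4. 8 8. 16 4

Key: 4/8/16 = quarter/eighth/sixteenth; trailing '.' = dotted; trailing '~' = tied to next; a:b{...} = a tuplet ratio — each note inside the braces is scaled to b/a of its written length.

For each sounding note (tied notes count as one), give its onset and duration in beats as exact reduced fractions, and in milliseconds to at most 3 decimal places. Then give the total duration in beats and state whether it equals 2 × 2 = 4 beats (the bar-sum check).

1) 0.0ms=0b +703.125ms=3/2b
2) 703.125ms=3/2b +234.375ms=1/2b
3) 937.5ms=2b +351.562ms=3/4b
4) 1289.062ms=11/4b +117.188ms=1/4b
5) 1406.25ms=3b +468.75ms=1b
Σ=4b of 4 (128bpm 2/4) — PASS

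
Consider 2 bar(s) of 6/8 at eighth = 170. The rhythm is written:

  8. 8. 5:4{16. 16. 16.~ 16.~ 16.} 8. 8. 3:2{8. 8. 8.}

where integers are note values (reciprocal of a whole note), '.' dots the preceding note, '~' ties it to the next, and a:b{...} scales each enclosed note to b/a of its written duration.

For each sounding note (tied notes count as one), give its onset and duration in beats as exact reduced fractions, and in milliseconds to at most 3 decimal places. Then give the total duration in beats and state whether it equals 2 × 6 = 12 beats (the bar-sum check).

1) 0.0ms=0b +529.412ms=3/2b
2) 529.412ms=3/2b +529.412ms=3/2b
3) 1058.824ms=3b +211.765ms=3/5b
4) 1270.588ms=18/5b +211.765ms=3/5b
5) 1482.353ms=21/5b +635.294ms=9/5b
6) 2117.647ms=6b +529.412ms=3/2b
7) 2647.059ms=15/2b +529.412ms=3/2b
8) 3176.471ms=9b +352.941ms=1b
9) 3529.412ms=10b +352.941ms=1b
10) 3882.353ms=11b +352.941ms=1b
Σ=12b of 12 (170bpm 6/8) — PASS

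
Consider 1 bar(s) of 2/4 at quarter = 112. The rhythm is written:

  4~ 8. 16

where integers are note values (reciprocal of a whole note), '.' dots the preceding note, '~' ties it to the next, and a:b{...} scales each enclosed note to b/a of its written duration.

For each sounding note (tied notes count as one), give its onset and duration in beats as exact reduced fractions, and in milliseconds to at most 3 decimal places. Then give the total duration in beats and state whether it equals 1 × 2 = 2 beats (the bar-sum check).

1) 0.0ms=0b +937.5ms=7/4b
2) 937.5ms=7/4b +133.929ms=1/4b
Σ=2b of 2 (112bpm 2/4) — PASS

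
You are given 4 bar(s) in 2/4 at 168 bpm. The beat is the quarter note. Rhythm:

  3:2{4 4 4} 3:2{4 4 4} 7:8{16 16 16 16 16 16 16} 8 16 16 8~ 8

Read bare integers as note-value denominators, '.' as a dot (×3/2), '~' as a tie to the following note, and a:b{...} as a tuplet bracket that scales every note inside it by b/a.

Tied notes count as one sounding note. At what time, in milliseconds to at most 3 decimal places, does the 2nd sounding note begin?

note 2 onset = 2/3b = 238.095ms

1. 0.0ms @ 0 + 238.095ms (2/3)
2. 238.095ms @ 2/3 + 238.095ms (2/3)
3. 476.19ms @ 4/3 + 238.095ms (2/3)
4. 714.286ms @ 2 + 238.095ms (2/3)
5. 952.381ms @ 8/3 + 238.095ms (2/3)
6. 1190.476ms @ 10/3 + 238.095ms (2/3)
7. 1428.571ms @ 4 + 102.041ms (2/7)
8. 1530.612ms @ 30/7 + 102.041ms (2/7)
9. 1632.653ms @ 32/7 + 102.041ms (2/7)
10. 1734.694ms @ 34/7 + 102.041ms (2/7)
11. 1836.735ms @ 36/7 + 102.041ms (2/7)
12. 1938.776ms @ 38/7 + 102.041ms (2/7)
13. 2040.816ms @ 40/7 + 102.041ms (2/7)
14. 2142.857ms @ 6 + 178.571ms (1/2)
15. 2321.429ms @ 13/2 + 89.286ms (1/4)
16. 2410.714ms @ 27/4 + 89.286ms (1/4)
17. 2500.0ms @ 7 + 357.143ms (1)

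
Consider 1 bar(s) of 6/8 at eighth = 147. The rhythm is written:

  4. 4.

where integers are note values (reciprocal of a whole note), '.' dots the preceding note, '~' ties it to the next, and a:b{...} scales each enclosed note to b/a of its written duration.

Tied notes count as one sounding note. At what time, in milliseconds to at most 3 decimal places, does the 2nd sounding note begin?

1. 0.0ms @ 0 + 1224.49ms (3)
2. 1224.49ms @ 3 + 1224.49ms (3)

note 2 onset = 3b = 1224.49ms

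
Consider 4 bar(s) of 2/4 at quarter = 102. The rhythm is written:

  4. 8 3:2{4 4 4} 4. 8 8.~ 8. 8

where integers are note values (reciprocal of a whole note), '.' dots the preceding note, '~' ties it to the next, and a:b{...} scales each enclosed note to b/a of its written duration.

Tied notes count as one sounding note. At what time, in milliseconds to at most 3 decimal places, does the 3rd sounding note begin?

1. 0.0ms @ 0 + 882.353ms (3/2)
2. 882.353ms @ 3/2 + 294.118ms (1/2)
3. 1176.471ms @ 2 + 392.157ms (2/3)
4. 1568.627ms @ 8/3 + 392.157ms (2/3)
5. 1960.784ms @ 10/3 + 392.157ms (2/3)
6. 2352.941ms @ 4 + 882.353ms (3/2)
7. 3235.294ms @ 11/2 + 294.118ms (1/2)
8. 3529.412ms @ 6 + 882.353ms (3/2)
9. 4411.765ms @ 15/2 + 294.118ms (1/2)

note 3 onset = 2b = 1176.471ms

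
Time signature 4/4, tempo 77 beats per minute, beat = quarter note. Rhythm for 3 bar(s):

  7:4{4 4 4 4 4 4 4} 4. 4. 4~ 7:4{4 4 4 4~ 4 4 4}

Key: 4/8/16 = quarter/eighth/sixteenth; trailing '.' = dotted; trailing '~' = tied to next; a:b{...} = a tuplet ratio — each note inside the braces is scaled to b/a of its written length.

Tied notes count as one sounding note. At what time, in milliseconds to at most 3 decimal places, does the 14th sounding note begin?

1. 0.0ms @ 0 + 445.269ms (4/7)
2. 445.269ms @ 4/7 + 445.269ms (4/7)
3. 890.538ms @ 8/7 + 445.269ms (4/7)
4. 1335.807ms @ 12/7 + 445.269ms (4/7)
5. 1781.076ms @ 16/7 + 445.269ms (4/7)
6. 2226.345ms @ 20/7 + 445.269ms (4/7)
7. 2671.614ms @ 24/7 + 445.269ms (4/7)
8. 3116.883ms @ 4 + 1168.831ms (3/2)
9. 4285.714ms @ 11/2 + 1168.831ms (3/2)
10. 5454.545ms @ 7 + 1224.49ms (11/7)
11. 6679.035ms @ 60/7 + 445.269ms (4/7)
12. 7124.304ms @ 64/7 + 445.269ms (4/7)
13. 7569.573ms @ 68/7 + 890.538ms (8/7)
14. 8460.111ms @ 76/7 + 445.269ms (4/7)
15. 8905.38ms @ 80/7 + 445.269ms (4/7)

note 14 onset = 76/7b = 8460.111ms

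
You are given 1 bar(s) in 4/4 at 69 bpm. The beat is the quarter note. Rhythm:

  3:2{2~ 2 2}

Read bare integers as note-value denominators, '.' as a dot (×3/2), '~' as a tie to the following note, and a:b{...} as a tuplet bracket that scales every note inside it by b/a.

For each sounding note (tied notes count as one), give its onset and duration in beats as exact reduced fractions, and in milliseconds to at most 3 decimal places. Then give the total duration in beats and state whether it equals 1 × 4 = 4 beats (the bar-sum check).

1) 0.0ms=0b +2318.841ms=8/3b
2) 2318.841ms=8/3b +1159.42ms=4/3b
Σ=4b of 4 (69bpm 4/4) — PASS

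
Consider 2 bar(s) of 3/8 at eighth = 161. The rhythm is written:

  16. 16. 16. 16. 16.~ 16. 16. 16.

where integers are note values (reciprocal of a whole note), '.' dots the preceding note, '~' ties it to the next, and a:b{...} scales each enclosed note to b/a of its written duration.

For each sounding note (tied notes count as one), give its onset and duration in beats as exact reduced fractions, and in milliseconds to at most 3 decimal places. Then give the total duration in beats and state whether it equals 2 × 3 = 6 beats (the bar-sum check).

1) 0.0ms=0b +279.503ms=3/4b
2) 279.503ms=3/4b +279.503ms=3/4b
3) 559.006ms=3/2b +279.503ms=3/4b
4) 838.509ms=9/4b +279.503ms=3/4b
5) 1118.012ms=3b +559.006ms=3/2b
6) 1677.019ms=9/2b +279.503ms=3/4b
7) 1956.522ms=21/4b +279.503ms=3/4b
Σ=6b of 6 (161bpm 3/8) — PASS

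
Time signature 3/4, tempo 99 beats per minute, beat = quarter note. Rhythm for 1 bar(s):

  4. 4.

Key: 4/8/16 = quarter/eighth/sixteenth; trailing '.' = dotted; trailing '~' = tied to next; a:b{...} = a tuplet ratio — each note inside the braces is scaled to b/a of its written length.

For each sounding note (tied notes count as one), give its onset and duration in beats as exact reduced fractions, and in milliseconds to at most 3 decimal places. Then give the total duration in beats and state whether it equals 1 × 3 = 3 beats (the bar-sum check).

1) 0.0ms=0b +909.091ms=3/2b
2) 909.091ms=3/2b +909.091ms=3/2b
Σ=3b of 3 (99bpm 3/4) — PASS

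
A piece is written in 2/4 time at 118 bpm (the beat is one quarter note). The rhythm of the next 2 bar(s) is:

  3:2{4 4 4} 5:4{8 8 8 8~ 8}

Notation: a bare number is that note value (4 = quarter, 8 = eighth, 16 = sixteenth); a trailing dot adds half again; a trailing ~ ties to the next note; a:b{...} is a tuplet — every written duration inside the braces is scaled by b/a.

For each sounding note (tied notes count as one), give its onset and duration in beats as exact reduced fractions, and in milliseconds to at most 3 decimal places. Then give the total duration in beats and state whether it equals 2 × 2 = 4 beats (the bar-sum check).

1) 0.0ms=0b +338.983ms=2/3b
2) 338.983ms=2/3b +338.983ms=2/3b
3) 677.966ms=4/3b +338.983ms=2/3b
4) 1016.949ms=2b +203.39ms=2/5b
5) 1220.339ms=12/5b +203.39ms=2/5b
6) 1423.729ms=14/5b +203.39ms=2/5b
7) 1627.119ms=16/5b +406.78ms=4/5b
Σ=4b of 4 (118bpm 2/4) — PASS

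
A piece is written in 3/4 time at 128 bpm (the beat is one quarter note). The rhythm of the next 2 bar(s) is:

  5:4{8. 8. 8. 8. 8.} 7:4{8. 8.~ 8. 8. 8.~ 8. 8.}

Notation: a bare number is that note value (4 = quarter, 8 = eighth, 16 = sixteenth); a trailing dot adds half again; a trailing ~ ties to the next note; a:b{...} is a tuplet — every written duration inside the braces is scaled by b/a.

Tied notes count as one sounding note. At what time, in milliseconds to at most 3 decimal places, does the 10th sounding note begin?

note 10 onset = 39/7b = 2611.607ms

1. 0.0ms @ 0 + 281.25ms (3/5)
2. 281.25ms @ 3/5 + 281.25ms (3/5)
3. 562.5ms @ 6/5 + 281.25ms (3/5)
4. 843.75ms @ 9/5 + 281.25ms (3/5)
5. 1125.0ms @ 12/5 + 281.25ms (3/5)
6. 1406.25ms @ 3 + 200.893ms (3/7)
7. 1607.143ms @ 24/7 + 401.786ms (6/7)
8. 2008.929ms @ 30/7 + 200.893ms (3/7)
9. 2209.821ms @ 33/7 + 401.786ms (6/7)
10. 2611.607ms @ 39/7 + 200.893ms (3/7)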